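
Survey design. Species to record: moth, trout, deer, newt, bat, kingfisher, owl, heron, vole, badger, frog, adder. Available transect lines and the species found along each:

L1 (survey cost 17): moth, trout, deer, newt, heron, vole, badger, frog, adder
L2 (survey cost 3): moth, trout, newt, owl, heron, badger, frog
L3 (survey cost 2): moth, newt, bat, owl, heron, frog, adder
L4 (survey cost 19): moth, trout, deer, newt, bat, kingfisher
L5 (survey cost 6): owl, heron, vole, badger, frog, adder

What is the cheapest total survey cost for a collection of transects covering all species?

L4, L5 cover every species at survey cost 19 + 6 = 25.
Any cover uses at least 2 transects; among all covering selections none totals below 25.
Greedy by coverage-per-survey cost would pick L3, L2, L5, L4 for 30 — worse than the optimum 25.

25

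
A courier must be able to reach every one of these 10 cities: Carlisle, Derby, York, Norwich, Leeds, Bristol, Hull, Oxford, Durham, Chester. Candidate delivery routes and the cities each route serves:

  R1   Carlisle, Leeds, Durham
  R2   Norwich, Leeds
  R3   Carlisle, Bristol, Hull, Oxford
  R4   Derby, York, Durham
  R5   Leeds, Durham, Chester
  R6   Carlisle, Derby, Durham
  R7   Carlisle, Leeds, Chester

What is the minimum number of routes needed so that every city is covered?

4

R2, R3, R4, R5 together cover {Carlisle, Derby, York, Norwich, Leeds, Bristol, Hull, Oxford, Durham, Chester} — every city.
No 3 of the 7 routes cover everything (all 35 triples fall short), so 4 is minimum.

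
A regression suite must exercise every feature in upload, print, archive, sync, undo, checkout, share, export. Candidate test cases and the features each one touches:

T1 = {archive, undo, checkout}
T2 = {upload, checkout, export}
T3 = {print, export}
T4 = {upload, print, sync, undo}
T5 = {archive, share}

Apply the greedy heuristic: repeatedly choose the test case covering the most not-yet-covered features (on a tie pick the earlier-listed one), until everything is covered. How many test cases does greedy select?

Pick 1: T4 covers 4 new features (upload, print, sync, undo).
Pick 2: T1 covers 2 new features (archive, checkout).
Pick 3: T2 covers 1 new features (export).
Pick 4: T5 covers 1 new features (share).
Greedy uses 4 test cases. (The true minimum is 3.)

4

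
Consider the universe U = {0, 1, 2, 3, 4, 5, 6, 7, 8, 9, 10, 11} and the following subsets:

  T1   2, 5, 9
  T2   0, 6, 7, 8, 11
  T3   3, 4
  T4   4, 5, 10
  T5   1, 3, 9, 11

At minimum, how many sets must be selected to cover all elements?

4

T1, T2, T4, T5 together cover {0, 1, 2, 3, 4, 5, 6, 7, 8, 9, 10, 11} — every element.
No 3 of the 5 sets cover everything (all 10 triples fall short), so 4 is minimum.
Greedy (largest uncovered first) would take T2, T1, T3, T4, T5 — 5 sets — but 4 suffice.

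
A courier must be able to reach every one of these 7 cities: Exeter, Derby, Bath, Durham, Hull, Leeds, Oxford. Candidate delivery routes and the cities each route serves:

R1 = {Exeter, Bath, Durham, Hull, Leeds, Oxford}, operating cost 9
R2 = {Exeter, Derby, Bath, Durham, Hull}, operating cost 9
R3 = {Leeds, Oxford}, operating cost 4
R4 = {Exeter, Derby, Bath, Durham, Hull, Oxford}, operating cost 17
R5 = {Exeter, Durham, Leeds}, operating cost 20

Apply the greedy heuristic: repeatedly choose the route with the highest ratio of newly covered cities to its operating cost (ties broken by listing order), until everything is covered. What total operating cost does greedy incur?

18

Pick 1: R1 adds 6 new (Exeter, Bath, Durham, Hull, Leeds, Oxford) at operating cost 9 (ratio 6/9).
Pick 2: R2 adds 1 new (Derby) at operating cost 9 (ratio 1/9).
Greedy total operating cost: 9 + 9 = 18. (The true optimum is 13, so greedy overshoots here.)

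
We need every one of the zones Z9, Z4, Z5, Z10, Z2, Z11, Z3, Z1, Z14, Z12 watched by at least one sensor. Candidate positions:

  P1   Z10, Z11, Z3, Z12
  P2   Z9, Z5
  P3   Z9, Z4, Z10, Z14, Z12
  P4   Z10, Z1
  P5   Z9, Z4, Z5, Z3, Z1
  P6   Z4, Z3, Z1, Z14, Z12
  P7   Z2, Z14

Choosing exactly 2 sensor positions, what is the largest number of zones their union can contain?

8

Choosing P1, P5 covers {Z9, Z4, Z5, Z10, Z11, Z3, Z1, Z12} — 8 zones.
No choice of 2 sensor positions does better; here Z2, Z14 are left uncovered.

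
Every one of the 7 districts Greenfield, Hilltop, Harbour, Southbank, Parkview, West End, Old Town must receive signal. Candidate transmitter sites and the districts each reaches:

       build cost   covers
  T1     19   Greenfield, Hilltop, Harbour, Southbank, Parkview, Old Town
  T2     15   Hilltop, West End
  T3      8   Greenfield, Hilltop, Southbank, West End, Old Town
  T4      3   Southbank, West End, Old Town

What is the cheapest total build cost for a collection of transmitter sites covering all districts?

T1, T4 cover every district at build cost 19 + 3 = 22.
Any cover uses at least 2 transmitter sites; among all covering selections none totals below 22.
Greedy by coverage-per-build cost would pick T4, T3, T1 for 30 — worse than the optimum 22.

22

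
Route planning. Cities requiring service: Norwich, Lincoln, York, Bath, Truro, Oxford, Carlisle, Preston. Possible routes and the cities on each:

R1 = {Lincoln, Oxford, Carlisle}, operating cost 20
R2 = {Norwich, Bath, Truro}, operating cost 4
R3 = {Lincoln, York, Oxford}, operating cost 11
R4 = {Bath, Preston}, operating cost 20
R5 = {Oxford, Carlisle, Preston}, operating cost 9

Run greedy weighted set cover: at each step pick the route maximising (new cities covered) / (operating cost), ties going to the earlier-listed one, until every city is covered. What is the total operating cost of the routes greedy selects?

Pick 1: R2 adds 3 new (Norwich, Bath, Truro) at operating cost 4 (ratio 3/4).
Pick 2: R5 adds 3 new (Oxford, Carlisle, Preston) at operating cost 9 (ratio 3/9).
Pick 3: R3 adds 2 new (Lincoln, York) at operating cost 11 (ratio 2/11).
Greedy total operating cost: 4 + 9 + 11 = 24.

24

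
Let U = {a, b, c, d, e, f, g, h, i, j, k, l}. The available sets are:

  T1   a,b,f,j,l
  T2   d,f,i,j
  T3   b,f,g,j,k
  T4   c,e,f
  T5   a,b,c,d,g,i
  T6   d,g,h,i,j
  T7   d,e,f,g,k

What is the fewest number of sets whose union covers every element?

T1, T3, T4, T6 together cover {a, b, c, d, e, f, g, h, i, j, k, l} — every element.
No 3 of the 7 sets cover everything (all 35 triples fall short), so 4 is minimum.

4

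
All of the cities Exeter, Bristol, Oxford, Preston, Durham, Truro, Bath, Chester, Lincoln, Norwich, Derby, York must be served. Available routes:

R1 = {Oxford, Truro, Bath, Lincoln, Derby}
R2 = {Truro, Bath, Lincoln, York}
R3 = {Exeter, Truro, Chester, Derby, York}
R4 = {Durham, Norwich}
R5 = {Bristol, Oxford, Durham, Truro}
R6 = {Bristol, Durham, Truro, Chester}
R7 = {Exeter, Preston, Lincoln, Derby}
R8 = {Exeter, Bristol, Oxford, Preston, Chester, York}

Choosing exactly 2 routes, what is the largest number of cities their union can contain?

Choosing R1, R8 covers {Exeter, Bristol, Oxford, Preston, Truro, Bath, Chester, Lincoln, Derby, York} — 10 cities.
No choice of 2 routes does better; here Durham, Norwich are left uncovered.

10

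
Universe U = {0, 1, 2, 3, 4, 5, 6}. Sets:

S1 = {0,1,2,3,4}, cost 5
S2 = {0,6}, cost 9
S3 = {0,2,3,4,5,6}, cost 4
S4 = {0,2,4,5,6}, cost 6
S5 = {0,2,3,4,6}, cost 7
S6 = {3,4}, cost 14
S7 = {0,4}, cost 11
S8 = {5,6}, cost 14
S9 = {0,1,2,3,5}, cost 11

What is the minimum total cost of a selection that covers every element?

9

S1, S3 cover every element at cost 5 + 4 = 9.
Any cover uses at least 2 sets; among all covering selections none totals below 9.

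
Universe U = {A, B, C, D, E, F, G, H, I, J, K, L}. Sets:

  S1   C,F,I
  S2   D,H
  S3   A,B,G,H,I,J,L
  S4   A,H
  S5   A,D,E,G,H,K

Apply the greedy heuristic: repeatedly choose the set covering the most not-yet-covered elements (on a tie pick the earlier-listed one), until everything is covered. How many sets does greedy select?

3

Pick 1: S3 covers 7 new elements (A, B, G, H, I, J, L).
Pick 2: S5 covers 3 new elements (D, E, K).
Pick 3: S1 covers 2 new elements (C, F).
Greedy uses 3 sets.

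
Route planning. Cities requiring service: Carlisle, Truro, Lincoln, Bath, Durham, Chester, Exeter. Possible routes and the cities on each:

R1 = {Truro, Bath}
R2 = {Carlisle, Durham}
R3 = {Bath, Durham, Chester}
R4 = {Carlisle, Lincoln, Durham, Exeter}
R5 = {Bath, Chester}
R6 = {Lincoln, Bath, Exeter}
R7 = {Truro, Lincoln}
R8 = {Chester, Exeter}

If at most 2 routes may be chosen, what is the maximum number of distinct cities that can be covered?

6

Choosing R1, R4 covers {Carlisle, Truro, Lincoln, Bath, Durham, Exeter} — 6 cities.
No choice of 2 routes does better; here Chester is left uncovered.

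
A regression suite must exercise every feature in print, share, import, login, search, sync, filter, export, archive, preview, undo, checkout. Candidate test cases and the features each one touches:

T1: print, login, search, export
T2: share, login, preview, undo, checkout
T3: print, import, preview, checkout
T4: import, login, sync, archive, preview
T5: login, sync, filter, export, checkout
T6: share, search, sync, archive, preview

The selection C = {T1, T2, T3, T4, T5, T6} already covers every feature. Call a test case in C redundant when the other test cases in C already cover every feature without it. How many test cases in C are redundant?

Drop T1: the rest still cover every feature — redundant.
Drop T2: undo uncovered — not redundant.
Drop T3: the rest still cover every feature — redundant.
Drop T4: the rest still cover every feature — redundant.
Drop T5: filter uncovered — not redundant.
Drop T6: the rest still cover every feature — redundant.
4 redundant: T1, T3, T4, T6.

4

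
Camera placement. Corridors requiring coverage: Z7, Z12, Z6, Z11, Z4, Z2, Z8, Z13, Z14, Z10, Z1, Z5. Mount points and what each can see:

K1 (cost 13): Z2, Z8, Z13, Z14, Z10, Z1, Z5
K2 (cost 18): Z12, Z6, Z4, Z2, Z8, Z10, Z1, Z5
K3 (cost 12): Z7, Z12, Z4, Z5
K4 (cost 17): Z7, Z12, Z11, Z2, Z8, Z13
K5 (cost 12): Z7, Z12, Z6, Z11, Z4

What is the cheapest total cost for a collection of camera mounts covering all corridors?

25

K1, K5 cover every corridor at cost 13 + 12 = 25.
Any cover uses at least 2 camera mounts; among all covering selections none totals below 25.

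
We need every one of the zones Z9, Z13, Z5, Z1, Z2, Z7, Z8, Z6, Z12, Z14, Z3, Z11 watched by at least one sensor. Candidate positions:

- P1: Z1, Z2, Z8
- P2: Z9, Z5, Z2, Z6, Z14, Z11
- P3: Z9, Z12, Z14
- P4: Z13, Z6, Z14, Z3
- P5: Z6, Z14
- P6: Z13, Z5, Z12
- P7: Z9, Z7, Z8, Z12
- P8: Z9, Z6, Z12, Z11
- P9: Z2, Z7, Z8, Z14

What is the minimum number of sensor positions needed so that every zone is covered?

P1, P2, P4, P7 together cover {Z9, Z13, Z5, Z1, Z2, Z7, Z8, Z6, Z12, Z14, Z3, Z11} — every zone.
No 3 of the 9 sensor positions cover everything (all 84 triples fall short), so 4 is minimum.

4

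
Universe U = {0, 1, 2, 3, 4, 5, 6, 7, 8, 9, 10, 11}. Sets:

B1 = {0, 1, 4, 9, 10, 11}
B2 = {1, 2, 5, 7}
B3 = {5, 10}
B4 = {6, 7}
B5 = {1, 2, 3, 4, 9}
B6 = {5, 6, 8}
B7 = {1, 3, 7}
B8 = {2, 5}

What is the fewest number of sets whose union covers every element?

4

B1, B2, B5, B6 together cover {0, 1, 2, 3, 4, 5, 6, 7, 8, 9, 10, 11} — every element.
No 3 of the 8 sets cover everything (all 56 triples fall short), so 4 is minimum.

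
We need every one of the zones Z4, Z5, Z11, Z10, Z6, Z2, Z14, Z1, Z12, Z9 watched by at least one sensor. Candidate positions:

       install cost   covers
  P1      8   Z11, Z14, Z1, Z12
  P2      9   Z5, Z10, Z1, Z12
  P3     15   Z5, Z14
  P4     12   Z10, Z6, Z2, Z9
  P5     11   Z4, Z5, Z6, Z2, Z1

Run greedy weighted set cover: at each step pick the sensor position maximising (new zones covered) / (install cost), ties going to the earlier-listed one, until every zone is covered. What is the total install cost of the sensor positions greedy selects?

Pick 1: P1 adds 4 new (Z11, Z14, Z1, Z12) at install cost 8 (ratio 4/8).
Pick 2: P5 adds 4 new (Z4, Z5, Z6, Z2) at install cost 11 (ratio 4/11).
Pick 3: P4 adds 2 new (Z10, Z9) at install cost 12 (ratio 2/12).
Greedy total install cost: 8 + 11 + 12 = 31.

31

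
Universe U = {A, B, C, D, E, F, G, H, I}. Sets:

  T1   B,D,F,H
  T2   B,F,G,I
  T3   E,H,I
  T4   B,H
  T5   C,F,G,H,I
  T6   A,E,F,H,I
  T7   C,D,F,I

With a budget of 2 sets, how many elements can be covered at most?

7

Choosing T1, T5 covers {B, C, D, F, G, H, I} — 7 elements.
No choice of 2 sets does better; here A, E are left uncovered.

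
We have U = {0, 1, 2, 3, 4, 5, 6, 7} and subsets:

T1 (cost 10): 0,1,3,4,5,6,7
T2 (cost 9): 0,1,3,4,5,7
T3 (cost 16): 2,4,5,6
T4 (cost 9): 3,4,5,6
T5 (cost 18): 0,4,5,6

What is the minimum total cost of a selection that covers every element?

25

T2, T3 cover every element at cost 9 + 16 = 25.
Any cover uses at least 2 sets; among all covering selections none totals below 25.
Greedy by coverage-per-cost would pick T1, T3 for 26 — worse than the optimum 25.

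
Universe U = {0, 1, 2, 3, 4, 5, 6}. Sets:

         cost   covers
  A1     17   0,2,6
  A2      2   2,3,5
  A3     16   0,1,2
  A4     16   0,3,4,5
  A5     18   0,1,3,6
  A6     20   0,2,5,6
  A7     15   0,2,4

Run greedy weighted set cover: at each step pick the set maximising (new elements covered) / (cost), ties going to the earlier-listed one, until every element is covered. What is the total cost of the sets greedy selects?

Pick 1: A2 adds 3 new (2, 3, 5) at cost 2 (ratio 3/2).
Pick 2: A5 adds 3 new (0, 1, 6) at cost 18 (ratio 3/18).
Pick 3: A7 adds 1 new (4) at cost 15 (ratio 1/15).
Greedy total cost: 2 + 18 + 15 = 35.

35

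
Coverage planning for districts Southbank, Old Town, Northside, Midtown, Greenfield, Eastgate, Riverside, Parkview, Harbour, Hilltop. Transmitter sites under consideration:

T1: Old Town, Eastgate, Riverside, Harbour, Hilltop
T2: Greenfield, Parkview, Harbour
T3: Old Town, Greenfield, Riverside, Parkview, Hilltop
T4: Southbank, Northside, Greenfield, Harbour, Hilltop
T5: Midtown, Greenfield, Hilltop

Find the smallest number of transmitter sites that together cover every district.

T1, T2, T4, T5 together cover {Southbank, Old Town, Northside, Midtown, Greenfield, Eastgate, Riverside, Parkview, Harbour, Hilltop} — every district.
No 3 of the 5 transmitter sites cover everything (all 10 triples fall short), so 4 is minimum.

4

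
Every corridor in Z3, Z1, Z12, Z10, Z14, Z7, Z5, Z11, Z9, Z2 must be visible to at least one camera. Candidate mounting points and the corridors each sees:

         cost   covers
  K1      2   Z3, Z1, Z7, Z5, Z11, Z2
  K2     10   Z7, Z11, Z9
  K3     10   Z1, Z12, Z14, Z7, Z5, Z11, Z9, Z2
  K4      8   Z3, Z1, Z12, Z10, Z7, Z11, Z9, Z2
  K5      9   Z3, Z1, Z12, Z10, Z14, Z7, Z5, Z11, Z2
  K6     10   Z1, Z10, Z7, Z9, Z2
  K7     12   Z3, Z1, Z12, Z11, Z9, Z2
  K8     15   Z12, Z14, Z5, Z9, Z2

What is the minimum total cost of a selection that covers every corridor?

17

K4, K5 cover every corridor at cost 8 + 9 = 17.
Any cover uses at least 2 camera mounts; among all covering selections none totals below 17.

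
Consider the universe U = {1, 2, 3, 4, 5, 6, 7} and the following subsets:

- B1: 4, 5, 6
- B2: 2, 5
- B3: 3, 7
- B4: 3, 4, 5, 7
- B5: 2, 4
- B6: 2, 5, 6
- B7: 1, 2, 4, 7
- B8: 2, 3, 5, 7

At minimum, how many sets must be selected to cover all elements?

B1, B3, B7 together cover {1, 2, 3, 4, 5, 6, 7} — every element.
No 2 of the 8 sets cover everything (all 28 pairs fall short), so 3 is minimum.

3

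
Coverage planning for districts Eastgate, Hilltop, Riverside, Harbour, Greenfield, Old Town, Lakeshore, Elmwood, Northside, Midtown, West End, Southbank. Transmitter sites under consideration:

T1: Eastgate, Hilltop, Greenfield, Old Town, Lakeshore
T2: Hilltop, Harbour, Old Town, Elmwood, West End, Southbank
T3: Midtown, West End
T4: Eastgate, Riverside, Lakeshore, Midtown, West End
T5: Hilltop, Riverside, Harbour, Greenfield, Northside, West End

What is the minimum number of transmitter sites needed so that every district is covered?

3

T2, T4, T5 together cover {Eastgate, Hilltop, Riverside, Harbour, Greenfield, Old Town, Lakeshore, Elmwood, Northside, Midtown, West End, Southbank} — every district.
No 2 of the 5 transmitter sites cover everything (all 10 pairs fall short), so 3 is minimum.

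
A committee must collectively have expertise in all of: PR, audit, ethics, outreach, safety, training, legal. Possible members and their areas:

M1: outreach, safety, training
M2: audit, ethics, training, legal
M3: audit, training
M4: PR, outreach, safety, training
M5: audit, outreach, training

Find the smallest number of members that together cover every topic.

2

M2, M4 together cover {PR, audit, ethics, outreach, safety, training, legal} — every topic.
No single member contains all 7 topics, so 2 is optimal.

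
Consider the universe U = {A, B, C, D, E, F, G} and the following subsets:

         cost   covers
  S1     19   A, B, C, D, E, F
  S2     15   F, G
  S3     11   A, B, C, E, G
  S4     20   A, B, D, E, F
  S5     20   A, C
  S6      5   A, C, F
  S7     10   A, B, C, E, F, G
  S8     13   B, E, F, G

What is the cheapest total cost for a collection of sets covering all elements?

S1, S7 cover every element at cost 19 + 10 = 29.
Any cover uses at least 2 sets; among all covering selections none totals below 29.

29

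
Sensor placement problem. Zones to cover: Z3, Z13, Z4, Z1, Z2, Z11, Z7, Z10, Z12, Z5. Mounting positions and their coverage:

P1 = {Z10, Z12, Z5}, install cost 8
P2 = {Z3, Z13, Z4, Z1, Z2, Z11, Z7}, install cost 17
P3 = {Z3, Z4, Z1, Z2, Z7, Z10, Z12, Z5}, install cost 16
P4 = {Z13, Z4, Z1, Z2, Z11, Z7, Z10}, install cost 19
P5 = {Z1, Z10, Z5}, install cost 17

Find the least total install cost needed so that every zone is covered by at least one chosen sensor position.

P1, P2 cover every zone at install cost 8 + 17 = 25.
Any cover uses at least 2 sensor positions; among all covering selections none totals below 25.
Greedy by coverage-per-install cost would pick P3, P2 for 33 — worse than the optimum 25.

25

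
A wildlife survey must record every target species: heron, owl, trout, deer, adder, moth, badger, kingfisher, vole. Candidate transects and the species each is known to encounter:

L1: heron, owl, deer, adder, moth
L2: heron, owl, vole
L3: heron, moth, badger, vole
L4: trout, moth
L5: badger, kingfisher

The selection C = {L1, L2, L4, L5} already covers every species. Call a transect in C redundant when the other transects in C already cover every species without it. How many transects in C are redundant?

0

Drop L1: deer, adder uncovered — not redundant.
Drop L2: vole uncovered — not redundant.
Drop L4: trout uncovered — not redundant.
Drop L5: badger, kingfisher uncovered — not redundant.
None of the transects in C is redundant.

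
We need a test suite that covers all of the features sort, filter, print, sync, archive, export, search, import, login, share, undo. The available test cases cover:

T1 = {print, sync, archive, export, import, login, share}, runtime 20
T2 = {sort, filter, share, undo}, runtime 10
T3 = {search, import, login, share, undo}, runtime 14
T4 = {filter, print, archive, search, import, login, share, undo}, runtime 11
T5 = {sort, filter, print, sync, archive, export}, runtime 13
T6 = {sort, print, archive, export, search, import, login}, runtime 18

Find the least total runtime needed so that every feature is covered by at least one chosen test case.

24

T4, T5 cover every feature at runtime 11 + 13 = 24.
Any cover uses at least 2 test cases; among all covering selections none totals below 24.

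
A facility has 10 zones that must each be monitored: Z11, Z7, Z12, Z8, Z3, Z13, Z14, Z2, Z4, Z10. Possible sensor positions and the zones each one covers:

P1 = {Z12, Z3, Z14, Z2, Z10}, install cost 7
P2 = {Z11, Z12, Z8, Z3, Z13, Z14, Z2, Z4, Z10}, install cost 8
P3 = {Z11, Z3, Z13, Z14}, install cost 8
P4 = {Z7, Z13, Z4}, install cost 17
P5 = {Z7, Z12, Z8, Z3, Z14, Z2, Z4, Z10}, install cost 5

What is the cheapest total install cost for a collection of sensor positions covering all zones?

P2, P5 cover every zone at install cost 8 + 5 = 13.
Any cover uses at least 2 sensor positions; among all covering selections none totals below 13.

13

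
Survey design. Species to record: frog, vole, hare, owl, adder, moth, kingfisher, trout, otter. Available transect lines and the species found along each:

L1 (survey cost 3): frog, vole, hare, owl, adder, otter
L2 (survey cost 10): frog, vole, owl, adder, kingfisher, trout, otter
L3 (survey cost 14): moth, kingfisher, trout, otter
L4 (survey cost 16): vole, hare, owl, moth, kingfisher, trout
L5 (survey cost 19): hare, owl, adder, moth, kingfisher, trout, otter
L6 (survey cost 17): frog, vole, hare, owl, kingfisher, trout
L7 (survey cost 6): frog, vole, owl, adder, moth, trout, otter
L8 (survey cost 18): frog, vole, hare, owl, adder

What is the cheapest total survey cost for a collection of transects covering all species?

L1, L3 cover every species at survey cost 3 + 14 = 17.
Any cover uses at least 2 transects; among all covering selections none totals below 17.

17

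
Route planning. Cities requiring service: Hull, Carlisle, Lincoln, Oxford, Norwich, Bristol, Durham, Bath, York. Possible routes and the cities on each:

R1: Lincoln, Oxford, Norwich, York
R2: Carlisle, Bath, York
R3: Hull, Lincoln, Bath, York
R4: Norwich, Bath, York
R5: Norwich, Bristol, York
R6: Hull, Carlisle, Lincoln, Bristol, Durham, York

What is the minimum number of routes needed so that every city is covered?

3

R1, R2, R6 together cover {Hull, Carlisle, Lincoln, Oxford, Norwich, Bristol, Durham, Bath, York} — every city.
No 2 of the 6 routes cover everything (all 15 pairs fall short), so 3 is minimum.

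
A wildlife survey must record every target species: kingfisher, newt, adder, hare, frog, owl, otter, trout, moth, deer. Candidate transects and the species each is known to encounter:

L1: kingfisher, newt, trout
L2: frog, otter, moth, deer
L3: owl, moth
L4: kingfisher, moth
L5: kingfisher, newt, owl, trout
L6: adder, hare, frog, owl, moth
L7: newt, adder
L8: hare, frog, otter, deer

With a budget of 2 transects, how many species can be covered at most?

8

Choosing L1, L6 covers {kingfisher, newt, adder, hare, frog, owl, trout, moth} — 8 species.
No choice of 2 transects does better; here otter, deer are left uncovered.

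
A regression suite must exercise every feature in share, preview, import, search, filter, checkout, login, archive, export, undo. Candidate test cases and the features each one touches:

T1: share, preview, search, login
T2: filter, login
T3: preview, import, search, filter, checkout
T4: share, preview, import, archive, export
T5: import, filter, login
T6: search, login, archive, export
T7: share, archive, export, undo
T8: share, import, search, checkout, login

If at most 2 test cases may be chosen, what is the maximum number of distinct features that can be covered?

Choosing T3, T7 covers {share, preview, import, search, filter, checkout, archive, export, undo} — 9 features.
No choice of 2 test cases does better; here login is left uncovered.

9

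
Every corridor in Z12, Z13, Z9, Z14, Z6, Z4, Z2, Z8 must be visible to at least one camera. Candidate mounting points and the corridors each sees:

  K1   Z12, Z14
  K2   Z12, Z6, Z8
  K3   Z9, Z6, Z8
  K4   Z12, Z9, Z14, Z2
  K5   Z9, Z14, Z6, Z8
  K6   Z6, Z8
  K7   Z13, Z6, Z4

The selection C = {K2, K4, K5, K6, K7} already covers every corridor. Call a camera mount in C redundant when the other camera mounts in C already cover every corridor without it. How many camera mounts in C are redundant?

Drop K2: the rest still cover every corridor — redundant.
Drop K4: Z2 uncovered — not redundant.
Drop K5: the rest still cover every corridor — redundant.
Drop K6: the rest still cover every corridor — redundant.
Drop K7: Z13, Z4 uncovered — not redundant.
3 redundant: K2, K5, K6.

3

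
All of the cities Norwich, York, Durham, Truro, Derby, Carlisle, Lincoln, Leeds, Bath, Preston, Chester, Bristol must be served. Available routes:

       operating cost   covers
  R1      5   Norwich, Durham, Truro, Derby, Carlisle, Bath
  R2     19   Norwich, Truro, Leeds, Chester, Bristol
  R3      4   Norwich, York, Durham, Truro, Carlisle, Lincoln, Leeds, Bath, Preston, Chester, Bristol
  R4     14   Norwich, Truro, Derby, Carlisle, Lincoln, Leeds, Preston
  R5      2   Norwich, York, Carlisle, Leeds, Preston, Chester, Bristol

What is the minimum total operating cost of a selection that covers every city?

R1, R3 cover every city at operating cost 5 + 4 = 9.
Any cover uses at least 2 routes; among all covering selections none totals below 9.
Greedy by coverage-per-operating cost would pick R5, R3, R1 for 11 — worse than the optimum 9.

9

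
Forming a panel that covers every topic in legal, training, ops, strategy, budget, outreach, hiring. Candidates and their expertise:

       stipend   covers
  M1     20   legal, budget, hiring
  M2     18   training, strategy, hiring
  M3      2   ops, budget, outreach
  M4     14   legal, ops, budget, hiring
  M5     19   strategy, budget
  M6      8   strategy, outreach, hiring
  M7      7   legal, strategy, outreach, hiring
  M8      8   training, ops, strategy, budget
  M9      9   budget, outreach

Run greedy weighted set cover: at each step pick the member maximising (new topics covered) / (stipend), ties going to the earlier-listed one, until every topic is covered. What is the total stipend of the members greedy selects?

Pick 1: M3 adds 3 new (ops, budget, outreach) at stipend 2 (ratio 3/2).
Pick 2: M7 adds 3 new (legal, strategy, hiring) at stipend 7 (ratio 3/7).
Pick 3: M8 adds 1 new (training) at stipend 8 (ratio 1/8).
Greedy total stipend: 2 + 7 + 8 = 17. (The true optimum is 15, so greedy overshoots here.)

17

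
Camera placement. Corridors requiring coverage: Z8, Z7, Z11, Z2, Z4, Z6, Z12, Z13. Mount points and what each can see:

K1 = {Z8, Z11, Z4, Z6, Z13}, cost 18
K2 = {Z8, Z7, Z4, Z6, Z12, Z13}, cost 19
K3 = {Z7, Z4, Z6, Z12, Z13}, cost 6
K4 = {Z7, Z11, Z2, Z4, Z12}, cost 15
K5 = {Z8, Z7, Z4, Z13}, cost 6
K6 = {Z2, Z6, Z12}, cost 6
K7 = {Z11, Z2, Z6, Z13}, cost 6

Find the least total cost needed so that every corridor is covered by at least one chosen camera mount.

K3, K5, K7 cover every corridor at cost 6 + 6 + 6 = 18.
Any cover uses at least 2 camera mounts; among all covering selections none totals below 18.

18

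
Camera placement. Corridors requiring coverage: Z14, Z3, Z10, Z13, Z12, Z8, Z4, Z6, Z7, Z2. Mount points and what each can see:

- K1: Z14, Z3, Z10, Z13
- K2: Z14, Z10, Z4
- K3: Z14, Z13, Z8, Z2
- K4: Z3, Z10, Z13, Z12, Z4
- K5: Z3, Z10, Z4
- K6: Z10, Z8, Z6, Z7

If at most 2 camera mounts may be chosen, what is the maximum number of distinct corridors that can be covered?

8

Choosing K3, K4 covers {Z14, Z3, Z10, Z13, Z12, Z8, Z4, Z2} — 8 corridors.
No choice of 2 camera mounts does better; here Z6, Z7 are left uncovered.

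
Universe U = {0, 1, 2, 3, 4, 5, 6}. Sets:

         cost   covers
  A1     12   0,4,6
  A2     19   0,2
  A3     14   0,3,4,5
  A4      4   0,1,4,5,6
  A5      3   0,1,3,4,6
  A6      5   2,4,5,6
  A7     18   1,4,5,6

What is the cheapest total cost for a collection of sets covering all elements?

8

A5, A6 cover every element at cost 3 + 5 = 8.
Any cover uses at least 2 sets; among all covering selections none totals below 8.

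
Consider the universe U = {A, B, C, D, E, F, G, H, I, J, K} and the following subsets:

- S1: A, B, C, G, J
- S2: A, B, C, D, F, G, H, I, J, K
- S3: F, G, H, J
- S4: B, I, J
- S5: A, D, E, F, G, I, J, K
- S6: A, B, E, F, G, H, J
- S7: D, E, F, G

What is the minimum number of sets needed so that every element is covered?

S2, S5 together cover {A, B, C, D, E, F, G, H, I, J, K} — every element.
No single set contains all 11 elements, so 2 is optimal.

2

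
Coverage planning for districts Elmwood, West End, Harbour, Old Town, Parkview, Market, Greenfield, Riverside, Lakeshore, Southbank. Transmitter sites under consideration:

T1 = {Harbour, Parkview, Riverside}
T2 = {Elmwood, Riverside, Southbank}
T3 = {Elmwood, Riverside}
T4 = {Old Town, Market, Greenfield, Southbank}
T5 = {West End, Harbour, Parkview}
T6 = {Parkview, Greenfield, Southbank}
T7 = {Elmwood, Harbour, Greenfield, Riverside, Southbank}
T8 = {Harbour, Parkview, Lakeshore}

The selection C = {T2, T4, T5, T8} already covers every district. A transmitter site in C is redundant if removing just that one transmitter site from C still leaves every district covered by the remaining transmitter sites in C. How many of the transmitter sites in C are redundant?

Drop T2: Elmwood, Riverside uncovered — not redundant.
Drop T4: Old Town, Market, Greenfield uncovered — not redundant.
Drop T5: West End uncovered — not redundant.
Drop T8: Lakeshore uncovered — not redundant.
None of the transmitter sites in C is redundant.

0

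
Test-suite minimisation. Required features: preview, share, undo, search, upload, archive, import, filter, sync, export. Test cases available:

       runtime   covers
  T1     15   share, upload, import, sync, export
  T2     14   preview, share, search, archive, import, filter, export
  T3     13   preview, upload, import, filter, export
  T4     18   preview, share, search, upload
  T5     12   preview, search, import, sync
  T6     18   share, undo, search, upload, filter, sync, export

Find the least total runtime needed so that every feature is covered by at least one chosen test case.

32

T2, T6 cover every feature at runtime 14 + 18 = 32.
Any cover uses at least 2 test cases; among all covering selections none totals below 32.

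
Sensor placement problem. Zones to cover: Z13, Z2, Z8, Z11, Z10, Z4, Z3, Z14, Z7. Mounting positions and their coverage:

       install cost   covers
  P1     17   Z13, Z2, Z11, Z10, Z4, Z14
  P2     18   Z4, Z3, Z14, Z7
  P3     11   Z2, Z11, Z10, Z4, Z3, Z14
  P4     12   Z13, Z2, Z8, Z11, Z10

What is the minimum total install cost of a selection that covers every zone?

P2, P4 cover every zone at install cost 18 + 12 = 30.
Any cover uses at least 2 sensor positions; among all covering selections none totals below 30.
Greedy by coverage-per-install cost would pick P3, P4, P2 for 41 — worse than the optimum 30.

30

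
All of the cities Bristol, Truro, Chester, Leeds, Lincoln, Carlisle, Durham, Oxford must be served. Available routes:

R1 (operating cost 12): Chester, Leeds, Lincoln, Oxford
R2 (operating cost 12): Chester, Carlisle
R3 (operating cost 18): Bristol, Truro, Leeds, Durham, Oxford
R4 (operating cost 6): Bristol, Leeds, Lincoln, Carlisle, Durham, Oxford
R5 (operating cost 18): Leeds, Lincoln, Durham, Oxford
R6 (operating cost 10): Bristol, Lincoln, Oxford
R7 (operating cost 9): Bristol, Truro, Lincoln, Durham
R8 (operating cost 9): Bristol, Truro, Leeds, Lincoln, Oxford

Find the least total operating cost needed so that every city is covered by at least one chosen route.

27

R1, R4, R7 cover every city at operating cost 12 + 6 + 9 = 27.
Any cover uses at least 3 routes; among all covering selections none totals below 27.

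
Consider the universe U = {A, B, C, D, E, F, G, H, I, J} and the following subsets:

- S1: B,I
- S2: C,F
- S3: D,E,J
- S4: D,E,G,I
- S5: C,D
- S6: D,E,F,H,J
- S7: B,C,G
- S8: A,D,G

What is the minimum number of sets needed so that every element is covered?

S1, S2, S6, S8 together cover {A, B, C, D, E, F, G, H, I, J} — every element.
No 3 of the 8 sets cover everything (all 56 triples fall short), so 4 is minimum.

4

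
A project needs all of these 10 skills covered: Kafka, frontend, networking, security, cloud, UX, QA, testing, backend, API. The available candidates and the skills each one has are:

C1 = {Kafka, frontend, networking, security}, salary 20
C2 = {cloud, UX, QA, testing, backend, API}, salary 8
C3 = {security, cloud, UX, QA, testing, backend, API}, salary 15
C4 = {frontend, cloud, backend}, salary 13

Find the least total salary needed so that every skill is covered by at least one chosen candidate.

C1, C2 cover every skill at salary 20 + 8 = 28.
Any cover uses at least 2 candidates; among all covering selections none totals below 28.

28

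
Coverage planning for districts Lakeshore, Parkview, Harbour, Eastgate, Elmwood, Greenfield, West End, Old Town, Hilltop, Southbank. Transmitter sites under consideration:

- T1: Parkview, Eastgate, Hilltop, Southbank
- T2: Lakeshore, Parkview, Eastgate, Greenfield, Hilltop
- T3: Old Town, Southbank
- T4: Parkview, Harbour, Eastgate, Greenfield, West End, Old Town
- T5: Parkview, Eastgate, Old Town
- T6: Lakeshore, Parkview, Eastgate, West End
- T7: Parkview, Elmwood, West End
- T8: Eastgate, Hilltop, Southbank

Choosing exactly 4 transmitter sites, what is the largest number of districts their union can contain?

Choosing T1, T2, T4, T7 covers {Lakeshore, Parkview, Harbour, Eastgate, Elmwood, Greenfield, West End, Old Town, Hilltop, Southbank} — 10 districts.
That is all 10 districts.

10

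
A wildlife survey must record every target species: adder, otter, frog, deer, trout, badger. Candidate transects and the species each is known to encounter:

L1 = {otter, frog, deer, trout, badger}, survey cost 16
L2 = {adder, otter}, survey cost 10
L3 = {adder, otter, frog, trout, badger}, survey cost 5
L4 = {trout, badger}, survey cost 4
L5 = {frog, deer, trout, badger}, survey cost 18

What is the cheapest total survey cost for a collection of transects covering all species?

L1, L3 cover every species at survey cost 16 + 5 = 21.
Any cover uses at least 2 transects; among all covering selections none totals below 21.

21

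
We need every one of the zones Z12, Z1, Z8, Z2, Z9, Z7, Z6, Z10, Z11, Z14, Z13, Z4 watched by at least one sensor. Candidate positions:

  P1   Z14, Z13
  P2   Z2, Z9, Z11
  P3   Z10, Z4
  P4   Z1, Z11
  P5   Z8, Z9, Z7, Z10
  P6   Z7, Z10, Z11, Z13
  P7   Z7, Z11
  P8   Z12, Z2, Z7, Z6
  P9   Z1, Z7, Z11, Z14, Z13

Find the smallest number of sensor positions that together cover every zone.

P3, P5, P8, P9 together cover {Z12, Z1, Z8, Z2, Z9, Z7, Z6, Z10, Z11, Z14, Z13, Z4} — every zone.
No 3 of the 9 sensor positions cover everything (all 84 triples fall short), so 4 is minimum.

4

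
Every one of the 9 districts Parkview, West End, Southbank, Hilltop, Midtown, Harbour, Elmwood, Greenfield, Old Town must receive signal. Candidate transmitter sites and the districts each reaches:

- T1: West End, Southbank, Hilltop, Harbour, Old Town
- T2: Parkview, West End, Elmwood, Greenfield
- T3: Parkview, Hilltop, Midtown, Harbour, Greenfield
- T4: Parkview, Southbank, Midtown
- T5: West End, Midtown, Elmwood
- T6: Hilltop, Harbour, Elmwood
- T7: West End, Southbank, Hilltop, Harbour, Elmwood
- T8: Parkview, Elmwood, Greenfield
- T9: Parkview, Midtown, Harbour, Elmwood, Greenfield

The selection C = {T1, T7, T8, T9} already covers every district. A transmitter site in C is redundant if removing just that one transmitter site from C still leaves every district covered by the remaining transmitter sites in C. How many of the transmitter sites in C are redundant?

Drop T1: Old Town uncovered — not redundant.
Drop T7: the rest still cover every district — redundant.
Drop T8: the rest still cover every district — redundant.
Drop T9: Midtown uncovered — not redundant.
2 redundant: T7, T8.

2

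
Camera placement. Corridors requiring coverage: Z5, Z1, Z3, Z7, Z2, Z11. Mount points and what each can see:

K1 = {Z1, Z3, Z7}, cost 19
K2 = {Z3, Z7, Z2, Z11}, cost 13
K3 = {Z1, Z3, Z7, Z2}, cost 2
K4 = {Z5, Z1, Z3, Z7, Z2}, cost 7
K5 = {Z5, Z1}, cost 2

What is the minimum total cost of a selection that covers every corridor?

15

K2, K5 cover every corridor at cost 13 + 2 = 15.
Any cover uses at least 2 camera mounts; among all covering selections none totals below 15.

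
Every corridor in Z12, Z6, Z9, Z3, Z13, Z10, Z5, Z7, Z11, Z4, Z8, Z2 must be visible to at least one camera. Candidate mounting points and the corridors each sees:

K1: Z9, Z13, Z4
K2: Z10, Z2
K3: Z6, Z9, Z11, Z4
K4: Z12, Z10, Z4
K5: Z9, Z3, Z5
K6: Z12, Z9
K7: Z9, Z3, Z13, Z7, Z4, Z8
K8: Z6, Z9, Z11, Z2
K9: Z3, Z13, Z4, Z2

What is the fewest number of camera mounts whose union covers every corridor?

4

K4, K5, K7, K8 together cover {Z12, Z6, Z9, Z3, Z13, Z10, Z5, Z7, Z11, Z4, Z8, Z2} — every corridor.
No 3 of the 9 camera mounts cover everything (all 84 triples fall short), so 4 is minimum.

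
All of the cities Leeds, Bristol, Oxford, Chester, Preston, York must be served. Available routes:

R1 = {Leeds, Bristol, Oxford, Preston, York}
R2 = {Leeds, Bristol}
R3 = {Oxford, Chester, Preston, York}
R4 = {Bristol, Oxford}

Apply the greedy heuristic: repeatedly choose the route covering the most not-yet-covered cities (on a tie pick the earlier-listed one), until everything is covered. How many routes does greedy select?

Pick 1: R1 covers 5 new cities (Leeds, Bristol, Oxford, Preston, York).
Pick 2: R3 covers 1 new cities (Chester).
Greedy uses 2 routes.

2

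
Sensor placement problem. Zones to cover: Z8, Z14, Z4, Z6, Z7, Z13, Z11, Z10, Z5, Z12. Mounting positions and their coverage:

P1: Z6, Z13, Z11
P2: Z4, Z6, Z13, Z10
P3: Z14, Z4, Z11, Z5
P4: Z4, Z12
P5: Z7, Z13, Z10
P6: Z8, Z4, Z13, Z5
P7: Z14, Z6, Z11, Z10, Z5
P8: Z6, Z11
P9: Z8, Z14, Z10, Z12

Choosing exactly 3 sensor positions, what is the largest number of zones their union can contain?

9

Choosing P1, P3, P9 covers {Z8, Z14, Z4, Z6, Z13, Z11, Z10, Z5, Z12} — 9 zones.
No choice of 3 sensor positions does better; here Z7 is left uncovered.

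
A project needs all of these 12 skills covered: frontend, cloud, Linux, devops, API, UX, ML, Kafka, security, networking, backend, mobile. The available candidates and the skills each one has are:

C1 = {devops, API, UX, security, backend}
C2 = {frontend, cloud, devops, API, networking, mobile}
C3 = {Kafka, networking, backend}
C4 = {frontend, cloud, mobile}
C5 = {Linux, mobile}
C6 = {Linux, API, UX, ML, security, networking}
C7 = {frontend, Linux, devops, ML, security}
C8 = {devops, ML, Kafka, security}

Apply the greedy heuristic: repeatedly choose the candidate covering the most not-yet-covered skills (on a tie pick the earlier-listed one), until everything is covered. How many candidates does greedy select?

Pick 1: C2 covers 6 new skills (frontend, cloud, devops, API, networking, mobile).
Pick 2: C6 covers 4 new skills (Linux, UX, ML, security).
Pick 3: C3 covers 2 new skills (Kafka, backend).
Greedy uses 3 candidates.

3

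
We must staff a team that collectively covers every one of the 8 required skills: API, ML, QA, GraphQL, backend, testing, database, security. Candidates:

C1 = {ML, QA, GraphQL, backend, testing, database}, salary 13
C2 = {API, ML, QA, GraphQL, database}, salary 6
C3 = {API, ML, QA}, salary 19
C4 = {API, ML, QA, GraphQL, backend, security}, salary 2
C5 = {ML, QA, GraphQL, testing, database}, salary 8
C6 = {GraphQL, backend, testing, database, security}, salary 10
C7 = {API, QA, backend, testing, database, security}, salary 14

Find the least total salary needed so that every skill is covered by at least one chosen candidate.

C4, C5 cover every skill at salary 2 + 8 = 10.
Any cover uses at least 2 candidates; among all covering selections none totals below 10.

10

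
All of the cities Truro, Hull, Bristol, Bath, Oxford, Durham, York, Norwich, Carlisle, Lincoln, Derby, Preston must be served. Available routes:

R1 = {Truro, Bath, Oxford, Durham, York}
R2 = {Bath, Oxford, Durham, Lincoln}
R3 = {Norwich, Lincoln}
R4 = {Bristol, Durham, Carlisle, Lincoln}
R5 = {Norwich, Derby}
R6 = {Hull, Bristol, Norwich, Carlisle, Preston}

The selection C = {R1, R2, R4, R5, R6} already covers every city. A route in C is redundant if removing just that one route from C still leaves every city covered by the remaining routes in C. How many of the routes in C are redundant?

Drop R1: Truro, York uncovered — not redundant.
Drop R2: the rest still cover every city — redundant.
Drop R4: the rest still cover every city — redundant.
Drop R5: Derby uncovered — not redundant.
Drop R6: Hull, Preston uncovered — not redundant.
2 redundant: R2, R4.

2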